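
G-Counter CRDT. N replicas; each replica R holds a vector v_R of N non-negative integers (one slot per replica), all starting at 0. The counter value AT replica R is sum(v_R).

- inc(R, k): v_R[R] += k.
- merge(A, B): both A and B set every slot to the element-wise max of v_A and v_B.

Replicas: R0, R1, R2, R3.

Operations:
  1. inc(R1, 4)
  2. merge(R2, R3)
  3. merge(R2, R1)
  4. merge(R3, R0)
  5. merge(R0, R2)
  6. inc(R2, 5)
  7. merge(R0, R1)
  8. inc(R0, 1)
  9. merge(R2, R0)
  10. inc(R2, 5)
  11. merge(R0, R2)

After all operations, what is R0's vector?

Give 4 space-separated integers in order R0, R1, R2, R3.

Answer: 1 4 10 0

Derivation:
Op 1: inc R1 by 4 -> R1=(0,4,0,0) value=4
Op 2: merge R2<->R3 -> R2=(0,0,0,0) R3=(0,0,0,0)
Op 3: merge R2<->R1 -> R2=(0,4,0,0) R1=(0,4,0,0)
Op 4: merge R3<->R0 -> R3=(0,0,0,0) R0=(0,0,0,0)
Op 5: merge R0<->R2 -> R0=(0,4,0,0) R2=(0,4,0,0)
Op 6: inc R2 by 5 -> R2=(0,4,5,0) value=9
Op 7: merge R0<->R1 -> R0=(0,4,0,0) R1=(0,4,0,0)
Op 8: inc R0 by 1 -> R0=(1,4,0,0) value=5
Op 9: merge R2<->R0 -> R2=(1,4,5,0) R0=(1,4,5,0)
Op 10: inc R2 by 5 -> R2=(1,4,10,0) value=15
Op 11: merge R0<->R2 -> R0=(1,4,10,0) R2=(1,4,10,0)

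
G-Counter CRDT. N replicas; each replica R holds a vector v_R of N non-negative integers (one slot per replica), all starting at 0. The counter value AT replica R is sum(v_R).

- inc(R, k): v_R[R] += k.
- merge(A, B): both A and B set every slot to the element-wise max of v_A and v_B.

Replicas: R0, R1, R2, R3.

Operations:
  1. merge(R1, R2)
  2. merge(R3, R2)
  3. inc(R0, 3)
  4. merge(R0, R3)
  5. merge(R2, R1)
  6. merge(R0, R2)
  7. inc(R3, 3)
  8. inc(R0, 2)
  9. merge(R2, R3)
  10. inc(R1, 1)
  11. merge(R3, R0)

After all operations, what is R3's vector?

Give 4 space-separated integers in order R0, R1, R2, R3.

Op 1: merge R1<->R2 -> R1=(0,0,0,0) R2=(0,0,0,0)
Op 2: merge R3<->R2 -> R3=(0,0,0,0) R2=(0,0,0,0)
Op 3: inc R0 by 3 -> R0=(3,0,0,0) value=3
Op 4: merge R0<->R3 -> R0=(3,0,0,0) R3=(3,0,0,0)
Op 5: merge R2<->R1 -> R2=(0,0,0,0) R1=(0,0,0,0)
Op 6: merge R0<->R2 -> R0=(3,0,0,0) R2=(3,0,0,0)
Op 7: inc R3 by 3 -> R3=(3,0,0,3) value=6
Op 8: inc R0 by 2 -> R0=(5,0,0,0) value=5
Op 9: merge R2<->R3 -> R2=(3,0,0,3) R3=(3,0,0,3)
Op 10: inc R1 by 1 -> R1=(0,1,0,0) value=1
Op 11: merge R3<->R0 -> R3=(5,0,0,3) R0=(5,0,0,3)

Answer: 5 0 0 3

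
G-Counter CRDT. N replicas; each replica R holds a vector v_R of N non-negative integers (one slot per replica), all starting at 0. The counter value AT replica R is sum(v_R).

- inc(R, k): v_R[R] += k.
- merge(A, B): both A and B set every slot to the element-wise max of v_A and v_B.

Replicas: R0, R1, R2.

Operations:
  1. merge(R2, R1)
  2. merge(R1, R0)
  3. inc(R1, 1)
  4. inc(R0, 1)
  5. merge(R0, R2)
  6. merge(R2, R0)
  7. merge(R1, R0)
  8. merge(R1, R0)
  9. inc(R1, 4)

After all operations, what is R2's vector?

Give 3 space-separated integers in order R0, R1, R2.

Answer: 1 0 0

Derivation:
Op 1: merge R2<->R1 -> R2=(0,0,0) R1=(0,0,0)
Op 2: merge R1<->R0 -> R1=(0,0,0) R0=(0,0,0)
Op 3: inc R1 by 1 -> R1=(0,1,0) value=1
Op 4: inc R0 by 1 -> R0=(1,0,0) value=1
Op 5: merge R0<->R2 -> R0=(1,0,0) R2=(1,0,0)
Op 6: merge R2<->R0 -> R2=(1,0,0) R0=(1,0,0)
Op 7: merge R1<->R0 -> R1=(1,1,0) R0=(1,1,0)
Op 8: merge R1<->R0 -> R1=(1,1,0) R0=(1,1,0)
Op 9: inc R1 by 4 -> R1=(1,5,0) value=6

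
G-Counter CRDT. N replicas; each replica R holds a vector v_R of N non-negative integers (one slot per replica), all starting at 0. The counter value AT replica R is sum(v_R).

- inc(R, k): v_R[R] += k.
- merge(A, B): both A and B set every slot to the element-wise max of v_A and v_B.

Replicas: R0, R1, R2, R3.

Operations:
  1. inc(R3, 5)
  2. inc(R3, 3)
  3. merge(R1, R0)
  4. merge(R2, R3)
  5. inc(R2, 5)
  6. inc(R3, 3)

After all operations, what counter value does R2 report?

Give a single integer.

Answer: 13

Derivation:
Op 1: inc R3 by 5 -> R3=(0,0,0,5) value=5
Op 2: inc R3 by 3 -> R3=(0,0,0,8) value=8
Op 3: merge R1<->R0 -> R1=(0,0,0,0) R0=(0,0,0,0)
Op 4: merge R2<->R3 -> R2=(0,0,0,8) R3=(0,0,0,8)
Op 5: inc R2 by 5 -> R2=(0,0,5,8) value=13
Op 6: inc R3 by 3 -> R3=(0,0,0,11) value=11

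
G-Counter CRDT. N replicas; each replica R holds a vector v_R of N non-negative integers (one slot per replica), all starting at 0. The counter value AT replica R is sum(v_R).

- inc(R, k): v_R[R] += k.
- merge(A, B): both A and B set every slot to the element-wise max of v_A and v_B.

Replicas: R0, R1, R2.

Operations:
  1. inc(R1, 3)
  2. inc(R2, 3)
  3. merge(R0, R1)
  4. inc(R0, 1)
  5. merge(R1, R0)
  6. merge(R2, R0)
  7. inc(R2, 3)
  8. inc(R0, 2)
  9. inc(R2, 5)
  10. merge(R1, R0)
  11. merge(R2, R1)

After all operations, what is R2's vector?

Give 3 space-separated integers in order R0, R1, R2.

Op 1: inc R1 by 3 -> R1=(0,3,0) value=3
Op 2: inc R2 by 3 -> R2=(0,0,3) value=3
Op 3: merge R0<->R1 -> R0=(0,3,0) R1=(0,3,0)
Op 4: inc R0 by 1 -> R0=(1,3,0) value=4
Op 5: merge R1<->R0 -> R1=(1,3,0) R0=(1,3,0)
Op 6: merge R2<->R0 -> R2=(1,3,3) R0=(1,3,3)
Op 7: inc R2 by 3 -> R2=(1,3,6) value=10
Op 8: inc R0 by 2 -> R0=(3,3,3) value=9
Op 9: inc R2 by 5 -> R2=(1,3,11) value=15
Op 10: merge R1<->R0 -> R1=(3,3,3) R0=(3,3,3)
Op 11: merge R2<->R1 -> R2=(3,3,11) R1=(3,3,11)

Answer: 3 3 11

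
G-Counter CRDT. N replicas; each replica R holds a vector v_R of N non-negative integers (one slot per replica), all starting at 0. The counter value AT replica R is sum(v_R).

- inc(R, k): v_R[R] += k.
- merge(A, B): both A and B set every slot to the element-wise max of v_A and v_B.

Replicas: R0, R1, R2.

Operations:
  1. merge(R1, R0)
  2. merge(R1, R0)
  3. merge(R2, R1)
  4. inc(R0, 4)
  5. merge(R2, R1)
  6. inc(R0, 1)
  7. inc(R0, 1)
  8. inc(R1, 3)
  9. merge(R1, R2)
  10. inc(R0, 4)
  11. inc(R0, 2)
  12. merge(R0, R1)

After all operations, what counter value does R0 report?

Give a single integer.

Op 1: merge R1<->R0 -> R1=(0,0,0) R0=(0,0,0)
Op 2: merge R1<->R0 -> R1=(0,0,0) R0=(0,0,0)
Op 3: merge R2<->R1 -> R2=(0,0,0) R1=(0,0,0)
Op 4: inc R0 by 4 -> R0=(4,0,0) value=4
Op 5: merge R2<->R1 -> R2=(0,0,0) R1=(0,0,0)
Op 6: inc R0 by 1 -> R0=(5,0,0) value=5
Op 7: inc R0 by 1 -> R0=(6,0,0) value=6
Op 8: inc R1 by 3 -> R1=(0,3,0) value=3
Op 9: merge R1<->R2 -> R1=(0,3,0) R2=(0,3,0)
Op 10: inc R0 by 4 -> R0=(10,0,0) value=10
Op 11: inc R0 by 2 -> R0=(12,0,0) value=12
Op 12: merge R0<->R1 -> R0=(12,3,0) R1=(12,3,0)

Answer: 15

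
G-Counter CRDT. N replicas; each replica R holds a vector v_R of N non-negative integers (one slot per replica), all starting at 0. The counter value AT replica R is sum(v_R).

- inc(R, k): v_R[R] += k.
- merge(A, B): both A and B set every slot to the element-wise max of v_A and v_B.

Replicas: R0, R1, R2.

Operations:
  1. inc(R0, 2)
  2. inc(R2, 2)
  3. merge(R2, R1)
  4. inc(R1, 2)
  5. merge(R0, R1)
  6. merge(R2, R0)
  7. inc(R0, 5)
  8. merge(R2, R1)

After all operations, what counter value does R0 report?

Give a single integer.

Op 1: inc R0 by 2 -> R0=(2,0,0) value=2
Op 2: inc R2 by 2 -> R2=(0,0,2) value=2
Op 3: merge R2<->R1 -> R2=(0,0,2) R1=(0,0,2)
Op 4: inc R1 by 2 -> R1=(0,2,2) value=4
Op 5: merge R0<->R1 -> R0=(2,2,2) R1=(2,2,2)
Op 6: merge R2<->R0 -> R2=(2,2,2) R0=(2,2,2)
Op 7: inc R0 by 5 -> R0=(7,2,2) value=11
Op 8: merge R2<->R1 -> R2=(2,2,2) R1=(2,2,2)

Answer: 11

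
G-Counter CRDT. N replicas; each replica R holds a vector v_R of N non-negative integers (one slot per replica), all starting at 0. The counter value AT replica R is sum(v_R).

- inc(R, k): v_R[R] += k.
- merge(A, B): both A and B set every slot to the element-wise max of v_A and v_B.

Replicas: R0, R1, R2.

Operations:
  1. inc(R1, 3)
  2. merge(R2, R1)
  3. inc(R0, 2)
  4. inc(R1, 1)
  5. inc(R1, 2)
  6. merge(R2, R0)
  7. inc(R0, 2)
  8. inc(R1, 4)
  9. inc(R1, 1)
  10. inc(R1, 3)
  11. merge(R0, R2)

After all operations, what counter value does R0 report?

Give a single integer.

Answer: 7

Derivation:
Op 1: inc R1 by 3 -> R1=(0,3,0) value=3
Op 2: merge R2<->R1 -> R2=(0,3,0) R1=(0,3,0)
Op 3: inc R0 by 2 -> R0=(2,0,0) value=2
Op 4: inc R1 by 1 -> R1=(0,4,0) value=4
Op 5: inc R1 by 2 -> R1=(0,6,0) value=6
Op 6: merge R2<->R0 -> R2=(2,3,0) R0=(2,3,0)
Op 7: inc R0 by 2 -> R0=(4,3,0) value=7
Op 8: inc R1 by 4 -> R1=(0,10,0) value=10
Op 9: inc R1 by 1 -> R1=(0,11,0) value=11
Op 10: inc R1 by 3 -> R1=(0,14,0) value=14
Op 11: merge R0<->R2 -> R0=(4,3,0) R2=(4,3,0)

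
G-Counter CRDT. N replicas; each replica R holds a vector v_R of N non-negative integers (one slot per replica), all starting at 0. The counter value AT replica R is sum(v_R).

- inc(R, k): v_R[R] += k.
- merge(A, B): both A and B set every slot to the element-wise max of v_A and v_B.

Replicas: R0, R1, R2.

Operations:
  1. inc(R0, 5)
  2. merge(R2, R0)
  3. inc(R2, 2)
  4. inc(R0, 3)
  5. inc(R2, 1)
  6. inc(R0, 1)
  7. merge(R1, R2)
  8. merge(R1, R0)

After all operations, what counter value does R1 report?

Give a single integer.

Answer: 12

Derivation:
Op 1: inc R0 by 5 -> R0=(5,0,0) value=5
Op 2: merge R2<->R0 -> R2=(5,0,0) R0=(5,0,0)
Op 3: inc R2 by 2 -> R2=(5,0,2) value=7
Op 4: inc R0 by 3 -> R0=(8,0,0) value=8
Op 5: inc R2 by 1 -> R2=(5,0,3) value=8
Op 6: inc R0 by 1 -> R0=(9,0,0) value=9
Op 7: merge R1<->R2 -> R1=(5,0,3) R2=(5,0,3)
Op 8: merge R1<->R0 -> R1=(9,0,3) R0=(9,0,3)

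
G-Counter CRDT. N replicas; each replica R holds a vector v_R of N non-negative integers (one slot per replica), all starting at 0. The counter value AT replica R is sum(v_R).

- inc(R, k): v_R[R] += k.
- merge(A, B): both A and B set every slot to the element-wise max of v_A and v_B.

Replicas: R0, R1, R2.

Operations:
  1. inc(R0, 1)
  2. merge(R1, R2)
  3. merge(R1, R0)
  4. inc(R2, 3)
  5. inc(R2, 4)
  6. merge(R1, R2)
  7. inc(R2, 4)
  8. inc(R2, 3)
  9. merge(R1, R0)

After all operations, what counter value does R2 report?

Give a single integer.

Op 1: inc R0 by 1 -> R0=(1,0,0) value=1
Op 2: merge R1<->R2 -> R1=(0,0,0) R2=(0,0,0)
Op 3: merge R1<->R0 -> R1=(1,0,0) R0=(1,0,0)
Op 4: inc R2 by 3 -> R2=(0,0,3) value=3
Op 5: inc R2 by 4 -> R2=(0,0,7) value=7
Op 6: merge R1<->R2 -> R1=(1,0,7) R2=(1,0,7)
Op 7: inc R2 by 4 -> R2=(1,0,11) value=12
Op 8: inc R2 by 3 -> R2=(1,0,14) value=15
Op 9: merge R1<->R0 -> R1=(1,0,7) R0=(1,0,7)

Answer: 15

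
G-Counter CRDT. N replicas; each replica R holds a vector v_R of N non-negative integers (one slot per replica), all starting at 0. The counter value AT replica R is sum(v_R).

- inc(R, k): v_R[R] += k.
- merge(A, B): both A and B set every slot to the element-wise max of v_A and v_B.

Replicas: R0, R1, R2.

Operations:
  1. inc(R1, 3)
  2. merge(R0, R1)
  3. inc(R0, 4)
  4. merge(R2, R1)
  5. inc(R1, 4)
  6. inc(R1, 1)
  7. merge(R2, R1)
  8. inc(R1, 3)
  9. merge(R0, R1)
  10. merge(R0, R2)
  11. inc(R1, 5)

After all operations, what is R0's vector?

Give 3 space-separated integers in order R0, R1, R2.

Answer: 4 11 0

Derivation:
Op 1: inc R1 by 3 -> R1=(0,3,0) value=3
Op 2: merge R0<->R1 -> R0=(0,3,0) R1=(0,3,0)
Op 3: inc R0 by 4 -> R0=(4,3,0) value=7
Op 4: merge R2<->R1 -> R2=(0,3,0) R1=(0,3,0)
Op 5: inc R1 by 4 -> R1=(0,7,0) value=7
Op 6: inc R1 by 1 -> R1=(0,8,0) value=8
Op 7: merge R2<->R1 -> R2=(0,8,0) R1=(0,8,0)
Op 8: inc R1 by 3 -> R1=(0,11,0) value=11
Op 9: merge R0<->R1 -> R0=(4,11,0) R1=(4,11,0)
Op 10: merge R0<->R2 -> R0=(4,11,0) R2=(4,11,0)
Op 11: inc R1 by 5 -> R1=(4,16,0) value=20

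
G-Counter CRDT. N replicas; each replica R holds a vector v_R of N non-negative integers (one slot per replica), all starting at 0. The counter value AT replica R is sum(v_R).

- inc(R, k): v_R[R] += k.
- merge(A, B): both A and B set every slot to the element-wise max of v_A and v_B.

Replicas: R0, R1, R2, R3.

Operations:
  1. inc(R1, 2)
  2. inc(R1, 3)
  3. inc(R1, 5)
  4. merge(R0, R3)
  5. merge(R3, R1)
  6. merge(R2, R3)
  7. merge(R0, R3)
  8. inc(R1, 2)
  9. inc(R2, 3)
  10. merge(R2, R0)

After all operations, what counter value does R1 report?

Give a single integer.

Op 1: inc R1 by 2 -> R1=(0,2,0,0) value=2
Op 2: inc R1 by 3 -> R1=(0,5,0,0) value=5
Op 3: inc R1 by 5 -> R1=(0,10,0,0) value=10
Op 4: merge R0<->R3 -> R0=(0,0,0,0) R3=(0,0,0,0)
Op 5: merge R3<->R1 -> R3=(0,10,0,0) R1=(0,10,0,0)
Op 6: merge R2<->R3 -> R2=(0,10,0,0) R3=(0,10,0,0)
Op 7: merge R0<->R3 -> R0=(0,10,0,0) R3=(0,10,0,0)
Op 8: inc R1 by 2 -> R1=(0,12,0,0) value=12
Op 9: inc R2 by 3 -> R2=(0,10,3,0) value=13
Op 10: merge R2<->R0 -> R2=(0,10,3,0) R0=(0,10,3,0)

Answer: 12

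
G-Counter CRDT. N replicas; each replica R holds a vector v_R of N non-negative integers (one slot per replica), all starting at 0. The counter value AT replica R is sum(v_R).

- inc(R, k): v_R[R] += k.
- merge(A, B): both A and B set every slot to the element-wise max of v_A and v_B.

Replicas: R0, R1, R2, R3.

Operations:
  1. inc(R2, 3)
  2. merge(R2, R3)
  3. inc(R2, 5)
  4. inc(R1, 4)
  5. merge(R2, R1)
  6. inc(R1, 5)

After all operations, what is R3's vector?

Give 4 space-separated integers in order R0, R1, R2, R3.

Op 1: inc R2 by 3 -> R2=(0,0,3,0) value=3
Op 2: merge R2<->R3 -> R2=(0,0,3,0) R3=(0,0,3,0)
Op 3: inc R2 by 5 -> R2=(0,0,8,0) value=8
Op 4: inc R1 by 4 -> R1=(0,4,0,0) value=4
Op 5: merge R2<->R1 -> R2=(0,4,8,0) R1=(0,4,8,0)
Op 6: inc R1 by 5 -> R1=(0,9,8,0) value=17

Answer: 0 0 3 0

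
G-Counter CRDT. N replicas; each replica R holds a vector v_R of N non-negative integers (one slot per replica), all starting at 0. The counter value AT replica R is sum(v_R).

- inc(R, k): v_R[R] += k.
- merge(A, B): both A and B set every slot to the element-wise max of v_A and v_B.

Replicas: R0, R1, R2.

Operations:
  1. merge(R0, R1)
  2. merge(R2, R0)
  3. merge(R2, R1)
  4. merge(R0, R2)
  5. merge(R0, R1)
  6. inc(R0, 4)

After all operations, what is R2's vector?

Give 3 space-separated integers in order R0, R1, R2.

Answer: 0 0 0

Derivation:
Op 1: merge R0<->R1 -> R0=(0,0,0) R1=(0,0,0)
Op 2: merge R2<->R0 -> R2=(0,0,0) R0=(0,0,0)
Op 3: merge R2<->R1 -> R2=(0,0,0) R1=(0,0,0)
Op 4: merge R0<->R2 -> R0=(0,0,0) R2=(0,0,0)
Op 5: merge R0<->R1 -> R0=(0,0,0) R1=(0,0,0)
Op 6: inc R0 by 4 -> R0=(4,0,0) value=4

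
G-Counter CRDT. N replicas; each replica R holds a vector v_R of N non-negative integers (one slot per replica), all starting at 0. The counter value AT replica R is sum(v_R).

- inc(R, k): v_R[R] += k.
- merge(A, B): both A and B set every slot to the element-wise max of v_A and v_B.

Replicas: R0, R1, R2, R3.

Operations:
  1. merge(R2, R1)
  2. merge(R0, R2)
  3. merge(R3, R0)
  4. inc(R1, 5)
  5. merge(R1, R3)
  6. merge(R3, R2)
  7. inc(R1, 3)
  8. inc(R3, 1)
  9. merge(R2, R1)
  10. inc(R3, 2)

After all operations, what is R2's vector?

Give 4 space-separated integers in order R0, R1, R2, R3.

Answer: 0 8 0 0

Derivation:
Op 1: merge R2<->R1 -> R2=(0,0,0,0) R1=(0,0,0,0)
Op 2: merge R0<->R2 -> R0=(0,0,0,0) R2=(0,0,0,0)
Op 3: merge R3<->R0 -> R3=(0,0,0,0) R0=(0,0,0,0)
Op 4: inc R1 by 5 -> R1=(0,5,0,0) value=5
Op 5: merge R1<->R3 -> R1=(0,5,0,0) R3=(0,5,0,0)
Op 6: merge R3<->R2 -> R3=(0,5,0,0) R2=(0,5,0,0)
Op 7: inc R1 by 3 -> R1=(0,8,0,0) value=8
Op 8: inc R3 by 1 -> R3=(0,5,0,1) value=6
Op 9: merge R2<->R1 -> R2=(0,8,0,0) R1=(0,8,0,0)
Op 10: inc R3 by 2 -> R3=(0,5,0,3) value=8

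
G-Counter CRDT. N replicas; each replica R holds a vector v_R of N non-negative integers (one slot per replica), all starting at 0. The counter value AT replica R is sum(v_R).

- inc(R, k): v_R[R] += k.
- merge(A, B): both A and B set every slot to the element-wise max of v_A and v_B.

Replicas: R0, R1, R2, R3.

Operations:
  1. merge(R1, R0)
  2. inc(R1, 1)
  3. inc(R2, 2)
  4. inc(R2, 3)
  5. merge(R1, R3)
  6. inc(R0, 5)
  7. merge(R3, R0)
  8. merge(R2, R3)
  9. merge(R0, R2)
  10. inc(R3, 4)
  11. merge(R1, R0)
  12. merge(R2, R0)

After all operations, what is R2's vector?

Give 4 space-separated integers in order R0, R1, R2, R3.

Op 1: merge R1<->R0 -> R1=(0,0,0,0) R0=(0,0,0,0)
Op 2: inc R1 by 1 -> R1=(0,1,0,0) value=1
Op 3: inc R2 by 2 -> R2=(0,0,2,0) value=2
Op 4: inc R2 by 3 -> R2=(0,0,5,0) value=5
Op 5: merge R1<->R3 -> R1=(0,1,0,0) R3=(0,1,0,0)
Op 6: inc R0 by 5 -> R0=(5,0,0,0) value=5
Op 7: merge R3<->R0 -> R3=(5,1,0,0) R0=(5,1,0,0)
Op 8: merge R2<->R3 -> R2=(5,1,5,0) R3=(5,1,5,0)
Op 9: merge R0<->R2 -> R0=(5,1,5,0) R2=(5,1,5,0)
Op 10: inc R3 by 4 -> R3=(5,1,5,4) value=15
Op 11: merge R1<->R0 -> R1=(5,1,5,0) R0=(5,1,5,0)
Op 12: merge R2<->R0 -> R2=(5,1,5,0) R0=(5,1,5,0)

Answer: 5 1 5 0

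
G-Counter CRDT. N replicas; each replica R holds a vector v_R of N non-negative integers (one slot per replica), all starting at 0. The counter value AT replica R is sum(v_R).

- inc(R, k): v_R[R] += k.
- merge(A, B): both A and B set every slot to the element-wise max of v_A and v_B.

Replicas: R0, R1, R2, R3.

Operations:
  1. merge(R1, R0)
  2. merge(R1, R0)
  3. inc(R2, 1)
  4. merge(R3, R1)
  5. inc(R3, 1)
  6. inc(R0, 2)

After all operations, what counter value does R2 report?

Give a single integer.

Op 1: merge R1<->R0 -> R1=(0,0,0,0) R0=(0,0,0,0)
Op 2: merge R1<->R0 -> R1=(0,0,0,0) R0=(0,0,0,0)
Op 3: inc R2 by 1 -> R2=(0,0,1,0) value=1
Op 4: merge R3<->R1 -> R3=(0,0,0,0) R1=(0,0,0,0)
Op 5: inc R3 by 1 -> R3=(0,0,0,1) value=1
Op 6: inc R0 by 2 -> R0=(2,0,0,0) value=2

Answer: 1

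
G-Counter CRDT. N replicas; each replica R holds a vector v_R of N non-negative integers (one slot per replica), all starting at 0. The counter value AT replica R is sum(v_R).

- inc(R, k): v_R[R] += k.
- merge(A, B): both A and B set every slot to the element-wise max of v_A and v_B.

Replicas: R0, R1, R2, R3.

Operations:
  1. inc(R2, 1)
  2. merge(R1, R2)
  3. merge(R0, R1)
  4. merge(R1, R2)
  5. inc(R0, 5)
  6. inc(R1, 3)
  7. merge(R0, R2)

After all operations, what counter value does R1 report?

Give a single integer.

Op 1: inc R2 by 1 -> R2=(0,0,1,0) value=1
Op 2: merge R1<->R2 -> R1=(0,0,1,0) R2=(0,0,1,0)
Op 3: merge R0<->R1 -> R0=(0,0,1,0) R1=(0,0,1,0)
Op 4: merge R1<->R2 -> R1=(0,0,1,0) R2=(0,0,1,0)
Op 5: inc R0 by 5 -> R0=(5,0,1,0) value=6
Op 6: inc R1 by 3 -> R1=(0,3,1,0) value=4
Op 7: merge R0<->R2 -> R0=(5,0,1,0) R2=(5,0,1,0)

Answer: 4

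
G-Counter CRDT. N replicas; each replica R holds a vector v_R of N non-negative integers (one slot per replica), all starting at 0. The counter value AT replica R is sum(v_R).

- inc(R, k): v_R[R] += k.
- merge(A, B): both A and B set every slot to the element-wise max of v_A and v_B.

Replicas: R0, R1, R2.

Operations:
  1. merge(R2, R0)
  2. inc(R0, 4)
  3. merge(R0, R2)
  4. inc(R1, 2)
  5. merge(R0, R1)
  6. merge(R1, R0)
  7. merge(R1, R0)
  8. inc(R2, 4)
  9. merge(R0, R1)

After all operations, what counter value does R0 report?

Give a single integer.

Op 1: merge R2<->R0 -> R2=(0,0,0) R0=(0,0,0)
Op 2: inc R0 by 4 -> R0=(4,0,0) value=4
Op 3: merge R0<->R2 -> R0=(4,0,0) R2=(4,0,0)
Op 4: inc R1 by 2 -> R1=(0,2,0) value=2
Op 5: merge R0<->R1 -> R0=(4,2,0) R1=(4,2,0)
Op 6: merge R1<->R0 -> R1=(4,2,0) R0=(4,2,0)
Op 7: merge R1<->R0 -> R1=(4,2,0) R0=(4,2,0)
Op 8: inc R2 by 4 -> R2=(4,0,4) value=8
Op 9: merge R0<->R1 -> R0=(4,2,0) R1=(4,2,0)

Answer: 6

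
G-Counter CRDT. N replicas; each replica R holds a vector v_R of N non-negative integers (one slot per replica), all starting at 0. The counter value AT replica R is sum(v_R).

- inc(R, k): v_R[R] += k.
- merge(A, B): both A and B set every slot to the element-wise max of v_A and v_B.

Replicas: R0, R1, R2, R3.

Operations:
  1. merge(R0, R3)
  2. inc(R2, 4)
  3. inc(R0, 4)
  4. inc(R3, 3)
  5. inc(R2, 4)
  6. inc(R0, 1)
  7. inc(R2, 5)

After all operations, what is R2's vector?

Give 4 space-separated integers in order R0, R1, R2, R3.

Answer: 0 0 13 0

Derivation:
Op 1: merge R0<->R3 -> R0=(0,0,0,0) R3=(0,0,0,0)
Op 2: inc R2 by 4 -> R2=(0,0,4,0) value=4
Op 3: inc R0 by 4 -> R0=(4,0,0,0) value=4
Op 4: inc R3 by 3 -> R3=(0,0,0,3) value=3
Op 5: inc R2 by 4 -> R2=(0,0,8,0) value=8
Op 6: inc R0 by 1 -> R0=(5,0,0,0) value=5
Op 7: inc R2 by 5 -> R2=(0,0,13,0) value=13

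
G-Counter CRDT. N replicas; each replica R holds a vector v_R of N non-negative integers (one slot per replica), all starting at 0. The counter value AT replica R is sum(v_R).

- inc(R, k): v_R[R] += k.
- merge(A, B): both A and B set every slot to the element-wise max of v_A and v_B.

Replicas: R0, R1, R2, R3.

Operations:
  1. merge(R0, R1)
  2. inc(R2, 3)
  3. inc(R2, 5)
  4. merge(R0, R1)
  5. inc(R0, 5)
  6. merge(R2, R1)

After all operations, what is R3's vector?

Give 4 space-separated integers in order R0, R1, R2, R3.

Op 1: merge R0<->R1 -> R0=(0,0,0,0) R1=(0,0,0,0)
Op 2: inc R2 by 3 -> R2=(0,0,3,0) value=3
Op 3: inc R2 by 5 -> R2=(0,0,8,0) value=8
Op 4: merge R0<->R1 -> R0=(0,0,0,0) R1=(0,0,0,0)
Op 5: inc R0 by 5 -> R0=(5,0,0,0) value=5
Op 6: merge R2<->R1 -> R2=(0,0,8,0) R1=(0,0,8,0)

Answer: 0 0 0 0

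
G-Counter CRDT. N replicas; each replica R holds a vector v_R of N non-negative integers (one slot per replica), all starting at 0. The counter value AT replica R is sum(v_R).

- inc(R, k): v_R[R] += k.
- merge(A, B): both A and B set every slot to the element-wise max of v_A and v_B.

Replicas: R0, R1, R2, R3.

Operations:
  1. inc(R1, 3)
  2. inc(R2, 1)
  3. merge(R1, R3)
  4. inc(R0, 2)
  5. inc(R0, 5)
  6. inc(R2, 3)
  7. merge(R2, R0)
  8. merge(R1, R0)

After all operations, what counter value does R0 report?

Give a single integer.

Answer: 14

Derivation:
Op 1: inc R1 by 3 -> R1=(0,3,0,0) value=3
Op 2: inc R2 by 1 -> R2=(0,0,1,0) value=1
Op 3: merge R1<->R3 -> R1=(0,3,0,0) R3=(0,3,0,0)
Op 4: inc R0 by 2 -> R0=(2,0,0,0) value=2
Op 5: inc R0 by 5 -> R0=(7,0,0,0) value=7
Op 6: inc R2 by 3 -> R2=(0,0,4,0) value=4
Op 7: merge R2<->R0 -> R2=(7,0,4,0) R0=(7,0,4,0)
Op 8: merge R1<->R0 -> R1=(7,3,4,0) R0=(7,3,4,0)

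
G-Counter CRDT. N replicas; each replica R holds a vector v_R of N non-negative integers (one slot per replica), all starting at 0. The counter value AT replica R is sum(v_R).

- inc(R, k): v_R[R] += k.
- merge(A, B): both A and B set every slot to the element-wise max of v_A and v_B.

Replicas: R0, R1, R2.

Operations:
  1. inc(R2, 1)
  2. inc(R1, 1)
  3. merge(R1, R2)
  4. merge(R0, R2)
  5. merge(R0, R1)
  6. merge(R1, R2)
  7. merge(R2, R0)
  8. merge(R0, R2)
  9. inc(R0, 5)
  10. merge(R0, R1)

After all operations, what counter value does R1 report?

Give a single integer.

Op 1: inc R2 by 1 -> R2=(0,0,1) value=1
Op 2: inc R1 by 1 -> R1=(0,1,0) value=1
Op 3: merge R1<->R2 -> R1=(0,1,1) R2=(0,1,1)
Op 4: merge R0<->R2 -> R0=(0,1,1) R2=(0,1,1)
Op 5: merge R0<->R1 -> R0=(0,1,1) R1=(0,1,1)
Op 6: merge R1<->R2 -> R1=(0,1,1) R2=(0,1,1)
Op 7: merge R2<->R0 -> R2=(0,1,1) R0=(0,1,1)
Op 8: merge R0<->R2 -> R0=(0,1,1) R2=(0,1,1)
Op 9: inc R0 by 5 -> R0=(5,1,1) value=7
Op 10: merge R0<->R1 -> R0=(5,1,1) R1=(5,1,1)

Answer: 7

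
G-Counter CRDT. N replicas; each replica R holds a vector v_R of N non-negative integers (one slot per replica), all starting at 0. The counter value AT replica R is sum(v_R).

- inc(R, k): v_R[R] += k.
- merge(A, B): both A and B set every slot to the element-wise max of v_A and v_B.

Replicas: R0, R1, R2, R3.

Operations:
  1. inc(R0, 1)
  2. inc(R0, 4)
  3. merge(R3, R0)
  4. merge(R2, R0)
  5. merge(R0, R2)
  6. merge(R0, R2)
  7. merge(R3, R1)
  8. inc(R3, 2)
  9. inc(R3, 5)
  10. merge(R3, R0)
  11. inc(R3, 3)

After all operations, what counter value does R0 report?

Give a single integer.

Answer: 12

Derivation:
Op 1: inc R0 by 1 -> R0=(1,0,0,0) value=1
Op 2: inc R0 by 4 -> R0=(5,0,0,0) value=5
Op 3: merge R3<->R0 -> R3=(5,0,0,0) R0=(5,0,0,0)
Op 4: merge R2<->R0 -> R2=(5,0,0,0) R0=(5,0,0,0)
Op 5: merge R0<->R2 -> R0=(5,0,0,0) R2=(5,0,0,0)
Op 6: merge R0<->R2 -> R0=(5,0,0,0) R2=(5,0,0,0)
Op 7: merge R3<->R1 -> R3=(5,0,0,0) R1=(5,0,0,0)
Op 8: inc R3 by 2 -> R3=(5,0,0,2) value=7
Op 9: inc R3 by 5 -> R3=(5,0,0,7) value=12
Op 10: merge R3<->R0 -> R3=(5,0,0,7) R0=(5,0,0,7)
Op 11: inc R3 by 3 -> R3=(5,0,0,10) value=15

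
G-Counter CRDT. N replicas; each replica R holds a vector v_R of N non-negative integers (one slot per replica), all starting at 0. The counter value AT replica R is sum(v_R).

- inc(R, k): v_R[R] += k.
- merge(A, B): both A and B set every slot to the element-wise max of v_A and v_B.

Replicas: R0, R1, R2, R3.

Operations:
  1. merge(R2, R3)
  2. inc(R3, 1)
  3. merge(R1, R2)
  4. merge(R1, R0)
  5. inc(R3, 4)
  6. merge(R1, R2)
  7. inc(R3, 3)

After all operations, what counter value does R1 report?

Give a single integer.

Answer: 0

Derivation:
Op 1: merge R2<->R3 -> R2=(0,0,0,0) R3=(0,0,0,0)
Op 2: inc R3 by 1 -> R3=(0,0,0,1) value=1
Op 3: merge R1<->R2 -> R1=(0,0,0,0) R2=(0,0,0,0)
Op 4: merge R1<->R0 -> R1=(0,0,0,0) R0=(0,0,0,0)
Op 5: inc R3 by 4 -> R3=(0,0,0,5) value=5
Op 6: merge R1<->R2 -> R1=(0,0,0,0) R2=(0,0,0,0)
Op 7: inc R3 by 3 -> R3=(0,0,0,8) value=8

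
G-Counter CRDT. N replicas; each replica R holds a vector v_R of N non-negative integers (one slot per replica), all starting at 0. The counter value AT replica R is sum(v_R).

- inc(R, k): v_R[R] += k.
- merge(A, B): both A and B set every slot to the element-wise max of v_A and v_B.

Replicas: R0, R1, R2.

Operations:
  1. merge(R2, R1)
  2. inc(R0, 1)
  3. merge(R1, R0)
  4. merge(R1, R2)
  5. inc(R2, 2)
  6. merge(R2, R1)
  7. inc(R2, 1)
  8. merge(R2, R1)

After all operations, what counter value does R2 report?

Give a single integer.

Answer: 4

Derivation:
Op 1: merge R2<->R1 -> R2=(0,0,0) R1=(0,0,0)
Op 2: inc R0 by 1 -> R0=(1,0,0) value=1
Op 3: merge R1<->R0 -> R1=(1,0,0) R0=(1,0,0)
Op 4: merge R1<->R2 -> R1=(1,0,0) R2=(1,0,0)
Op 5: inc R2 by 2 -> R2=(1,0,2) value=3
Op 6: merge R2<->R1 -> R2=(1,0,2) R1=(1,0,2)
Op 7: inc R2 by 1 -> R2=(1,0,3) value=4
Op 8: merge R2<->R1 -> R2=(1,0,3) R1=(1,0,3)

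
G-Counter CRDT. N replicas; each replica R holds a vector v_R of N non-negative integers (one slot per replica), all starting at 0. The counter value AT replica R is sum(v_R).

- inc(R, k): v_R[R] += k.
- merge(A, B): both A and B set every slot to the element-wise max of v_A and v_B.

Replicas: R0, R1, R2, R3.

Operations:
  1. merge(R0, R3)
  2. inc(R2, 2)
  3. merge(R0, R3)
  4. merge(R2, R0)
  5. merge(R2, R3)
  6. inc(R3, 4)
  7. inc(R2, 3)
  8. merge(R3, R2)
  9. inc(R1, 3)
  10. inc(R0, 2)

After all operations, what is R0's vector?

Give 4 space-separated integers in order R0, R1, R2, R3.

Op 1: merge R0<->R3 -> R0=(0,0,0,0) R3=(0,0,0,0)
Op 2: inc R2 by 2 -> R2=(0,0,2,0) value=2
Op 3: merge R0<->R3 -> R0=(0,0,0,0) R3=(0,0,0,0)
Op 4: merge R2<->R0 -> R2=(0,0,2,0) R0=(0,0,2,0)
Op 5: merge R2<->R3 -> R2=(0,0,2,0) R3=(0,0,2,0)
Op 6: inc R3 by 4 -> R3=(0,0,2,4) value=6
Op 7: inc R2 by 3 -> R2=(0,0,5,0) value=5
Op 8: merge R3<->R2 -> R3=(0,0,5,4) R2=(0,0,5,4)
Op 9: inc R1 by 3 -> R1=(0,3,0,0) value=3
Op 10: inc R0 by 2 -> R0=(2,0,2,0) value=4

Answer: 2 0 2 0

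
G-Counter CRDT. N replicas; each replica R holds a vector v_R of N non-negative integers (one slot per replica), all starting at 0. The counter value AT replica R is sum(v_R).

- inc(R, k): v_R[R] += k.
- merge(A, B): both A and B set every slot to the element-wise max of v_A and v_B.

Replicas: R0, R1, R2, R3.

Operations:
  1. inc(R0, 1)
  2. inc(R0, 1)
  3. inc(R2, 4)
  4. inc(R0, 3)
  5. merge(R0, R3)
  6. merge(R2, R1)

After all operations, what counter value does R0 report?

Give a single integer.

Op 1: inc R0 by 1 -> R0=(1,0,0,0) value=1
Op 2: inc R0 by 1 -> R0=(2,0,0,0) value=2
Op 3: inc R2 by 4 -> R2=(0,0,4,0) value=4
Op 4: inc R0 by 3 -> R0=(5,0,0,0) value=5
Op 5: merge R0<->R3 -> R0=(5,0,0,0) R3=(5,0,0,0)
Op 6: merge R2<->R1 -> R2=(0,0,4,0) R1=(0,0,4,0)

Answer: 5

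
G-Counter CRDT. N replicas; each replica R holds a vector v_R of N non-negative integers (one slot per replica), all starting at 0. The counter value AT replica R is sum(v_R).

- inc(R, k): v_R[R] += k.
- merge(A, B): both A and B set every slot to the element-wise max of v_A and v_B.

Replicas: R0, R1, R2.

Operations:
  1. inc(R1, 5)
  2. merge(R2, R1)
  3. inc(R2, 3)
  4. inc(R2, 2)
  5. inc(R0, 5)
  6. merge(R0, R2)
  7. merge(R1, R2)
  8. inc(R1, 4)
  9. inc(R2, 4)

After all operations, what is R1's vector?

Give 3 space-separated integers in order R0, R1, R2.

Op 1: inc R1 by 5 -> R1=(0,5,0) value=5
Op 2: merge R2<->R1 -> R2=(0,5,0) R1=(0,5,0)
Op 3: inc R2 by 3 -> R2=(0,5,3) value=8
Op 4: inc R2 by 2 -> R2=(0,5,5) value=10
Op 5: inc R0 by 5 -> R0=(5,0,0) value=5
Op 6: merge R0<->R2 -> R0=(5,5,5) R2=(5,5,5)
Op 7: merge R1<->R2 -> R1=(5,5,5) R2=(5,5,5)
Op 8: inc R1 by 4 -> R1=(5,9,5) value=19
Op 9: inc R2 by 4 -> R2=(5,5,9) value=19

Answer: 5 9 5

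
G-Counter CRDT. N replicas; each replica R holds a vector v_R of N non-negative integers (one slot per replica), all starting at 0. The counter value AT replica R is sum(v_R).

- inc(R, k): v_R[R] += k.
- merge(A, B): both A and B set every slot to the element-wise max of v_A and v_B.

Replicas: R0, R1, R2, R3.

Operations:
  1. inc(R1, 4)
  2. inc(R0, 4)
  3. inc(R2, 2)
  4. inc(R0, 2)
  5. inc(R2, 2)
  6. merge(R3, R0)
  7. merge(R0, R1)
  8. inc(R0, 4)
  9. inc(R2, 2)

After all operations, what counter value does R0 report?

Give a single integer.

Op 1: inc R1 by 4 -> R1=(0,4,0,0) value=4
Op 2: inc R0 by 4 -> R0=(4,0,0,0) value=4
Op 3: inc R2 by 2 -> R2=(0,0,2,0) value=2
Op 4: inc R0 by 2 -> R0=(6,0,0,0) value=6
Op 5: inc R2 by 2 -> R2=(0,0,4,0) value=4
Op 6: merge R3<->R0 -> R3=(6,0,0,0) R0=(6,0,0,0)
Op 7: merge R0<->R1 -> R0=(6,4,0,0) R1=(6,4,0,0)
Op 8: inc R0 by 4 -> R0=(10,4,0,0) value=14
Op 9: inc R2 by 2 -> R2=(0,0,6,0) value=6

Answer: 14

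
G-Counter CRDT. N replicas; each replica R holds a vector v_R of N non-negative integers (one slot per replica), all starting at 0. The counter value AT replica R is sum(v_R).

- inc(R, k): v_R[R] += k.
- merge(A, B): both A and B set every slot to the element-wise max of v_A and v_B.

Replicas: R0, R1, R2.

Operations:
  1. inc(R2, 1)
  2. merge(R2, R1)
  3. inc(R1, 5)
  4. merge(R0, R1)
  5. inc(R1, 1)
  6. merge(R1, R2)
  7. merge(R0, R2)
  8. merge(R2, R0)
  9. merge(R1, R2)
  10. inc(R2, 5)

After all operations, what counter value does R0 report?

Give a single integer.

Op 1: inc R2 by 1 -> R2=(0,0,1) value=1
Op 2: merge R2<->R1 -> R2=(0,0,1) R1=(0,0,1)
Op 3: inc R1 by 5 -> R1=(0,5,1) value=6
Op 4: merge R0<->R1 -> R0=(0,5,1) R1=(0,5,1)
Op 5: inc R1 by 1 -> R1=(0,6,1) value=7
Op 6: merge R1<->R2 -> R1=(0,6,1) R2=(0,6,1)
Op 7: merge R0<->R2 -> R0=(0,6,1) R2=(0,6,1)
Op 8: merge R2<->R0 -> R2=(0,6,1) R0=(0,6,1)
Op 9: merge R1<->R2 -> R1=(0,6,1) R2=(0,6,1)
Op 10: inc R2 by 5 -> R2=(0,6,6) value=12

Answer: 7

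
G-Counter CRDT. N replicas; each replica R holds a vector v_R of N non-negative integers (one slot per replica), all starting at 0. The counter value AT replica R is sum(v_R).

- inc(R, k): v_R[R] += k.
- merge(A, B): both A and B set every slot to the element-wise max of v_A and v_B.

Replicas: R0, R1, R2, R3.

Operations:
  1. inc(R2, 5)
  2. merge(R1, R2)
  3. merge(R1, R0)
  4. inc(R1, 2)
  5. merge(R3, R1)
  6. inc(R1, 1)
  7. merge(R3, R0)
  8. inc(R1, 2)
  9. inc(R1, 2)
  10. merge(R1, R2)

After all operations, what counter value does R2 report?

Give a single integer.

Op 1: inc R2 by 5 -> R2=(0,0,5,0) value=5
Op 2: merge R1<->R2 -> R1=(0,0,5,0) R2=(0,0,5,0)
Op 3: merge R1<->R0 -> R1=(0,0,5,0) R0=(0,0,5,0)
Op 4: inc R1 by 2 -> R1=(0,2,5,0) value=7
Op 5: merge R3<->R1 -> R3=(0,2,5,0) R1=(0,2,5,0)
Op 6: inc R1 by 1 -> R1=(0,3,5,0) value=8
Op 7: merge R3<->R0 -> R3=(0,2,5,0) R0=(0,2,5,0)
Op 8: inc R1 by 2 -> R1=(0,5,5,0) value=10
Op 9: inc R1 by 2 -> R1=(0,7,5,0) value=12
Op 10: merge R1<->R2 -> R1=(0,7,5,0) R2=(0,7,5,0)

Answer: 12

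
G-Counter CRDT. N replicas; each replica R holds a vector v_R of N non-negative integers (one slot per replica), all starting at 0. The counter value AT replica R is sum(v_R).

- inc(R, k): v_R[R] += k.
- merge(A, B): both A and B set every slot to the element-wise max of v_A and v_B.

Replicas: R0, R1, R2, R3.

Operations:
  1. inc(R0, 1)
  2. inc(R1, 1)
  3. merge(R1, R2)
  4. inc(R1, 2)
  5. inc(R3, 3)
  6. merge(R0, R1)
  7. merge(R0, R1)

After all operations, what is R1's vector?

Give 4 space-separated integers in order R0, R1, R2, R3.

Answer: 1 3 0 0

Derivation:
Op 1: inc R0 by 1 -> R0=(1,0,0,0) value=1
Op 2: inc R1 by 1 -> R1=(0,1,0,0) value=1
Op 3: merge R1<->R2 -> R1=(0,1,0,0) R2=(0,1,0,0)
Op 4: inc R1 by 2 -> R1=(0,3,0,0) value=3
Op 5: inc R3 by 3 -> R3=(0,0,0,3) value=3
Op 6: merge R0<->R1 -> R0=(1,3,0,0) R1=(1,3,0,0)
Op 7: merge R0<->R1 -> R0=(1,3,0,0) R1=(1,3,0,0)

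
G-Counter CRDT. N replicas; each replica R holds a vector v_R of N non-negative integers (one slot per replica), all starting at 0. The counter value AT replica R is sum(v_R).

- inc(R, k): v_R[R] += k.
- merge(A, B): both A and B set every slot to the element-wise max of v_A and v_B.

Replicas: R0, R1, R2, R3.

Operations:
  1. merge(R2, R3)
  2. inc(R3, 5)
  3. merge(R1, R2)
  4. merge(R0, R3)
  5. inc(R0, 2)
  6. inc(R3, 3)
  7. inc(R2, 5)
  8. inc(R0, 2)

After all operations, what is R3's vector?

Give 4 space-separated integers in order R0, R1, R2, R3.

Op 1: merge R2<->R3 -> R2=(0,0,0,0) R3=(0,0,0,0)
Op 2: inc R3 by 5 -> R3=(0,0,0,5) value=5
Op 3: merge R1<->R2 -> R1=(0,0,0,0) R2=(0,0,0,0)
Op 4: merge R0<->R3 -> R0=(0,0,0,5) R3=(0,0,0,5)
Op 5: inc R0 by 2 -> R0=(2,0,0,5) value=7
Op 6: inc R3 by 3 -> R3=(0,0,0,8) value=8
Op 7: inc R2 by 5 -> R2=(0,0,5,0) value=5
Op 8: inc R0 by 2 -> R0=(4,0,0,5) value=9

Answer: 0 0 0 8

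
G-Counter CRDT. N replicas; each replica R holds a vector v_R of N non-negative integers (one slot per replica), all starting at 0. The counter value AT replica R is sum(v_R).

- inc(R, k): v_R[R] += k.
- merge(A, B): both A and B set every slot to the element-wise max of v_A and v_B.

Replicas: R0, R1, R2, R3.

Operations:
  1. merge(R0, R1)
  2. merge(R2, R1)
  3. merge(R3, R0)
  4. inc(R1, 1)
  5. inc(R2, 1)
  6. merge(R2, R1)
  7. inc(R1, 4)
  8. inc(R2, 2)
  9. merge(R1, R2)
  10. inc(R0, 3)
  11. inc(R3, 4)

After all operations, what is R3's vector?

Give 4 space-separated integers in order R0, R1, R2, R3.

Answer: 0 0 0 4

Derivation:
Op 1: merge R0<->R1 -> R0=(0,0,0,0) R1=(0,0,0,0)
Op 2: merge R2<->R1 -> R2=(0,0,0,0) R1=(0,0,0,0)
Op 3: merge R3<->R0 -> R3=(0,0,0,0) R0=(0,0,0,0)
Op 4: inc R1 by 1 -> R1=(0,1,0,0) value=1
Op 5: inc R2 by 1 -> R2=(0,0,1,0) value=1
Op 6: merge R2<->R1 -> R2=(0,1,1,0) R1=(0,1,1,0)
Op 7: inc R1 by 4 -> R1=(0,5,1,0) value=6
Op 8: inc R2 by 2 -> R2=(0,1,3,0) value=4
Op 9: merge R1<->R2 -> R1=(0,5,3,0) R2=(0,5,3,0)
Op 10: inc R0 by 3 -> R0=(3,0,0,0) value=3
Op 11: inc R3 by 4 -> R3=(0,0,0,4) value=4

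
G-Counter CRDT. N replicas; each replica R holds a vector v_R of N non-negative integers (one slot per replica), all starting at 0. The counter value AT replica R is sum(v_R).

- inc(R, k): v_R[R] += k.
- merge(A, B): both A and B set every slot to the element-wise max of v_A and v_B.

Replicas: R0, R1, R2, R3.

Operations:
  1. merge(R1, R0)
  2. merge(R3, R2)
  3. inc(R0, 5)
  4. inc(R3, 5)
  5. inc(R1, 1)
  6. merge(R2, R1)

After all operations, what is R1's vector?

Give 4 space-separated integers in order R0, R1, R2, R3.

Op 1: merge R1<->R0 -> R1=(0,0,0,0) R0=(0,0,0,0)
Op 2: merge R3<->R2 -> R3=(0,0,0,0) R2=(0,0,0,0)
Op 3: inc R0 by 5 -> R0=(5,0,0,0) value=5
Op 4: inc R3 by 5 -> R3=(0,0,0,5) value=5
Op 5: inc R1 by 1 -> R1=(0,1,0,0) value=1
Op 6: merge R2<->R1 -> R2=(0,1,0,0) R1=(0,1,0,0)

Answer: 0 1 0 0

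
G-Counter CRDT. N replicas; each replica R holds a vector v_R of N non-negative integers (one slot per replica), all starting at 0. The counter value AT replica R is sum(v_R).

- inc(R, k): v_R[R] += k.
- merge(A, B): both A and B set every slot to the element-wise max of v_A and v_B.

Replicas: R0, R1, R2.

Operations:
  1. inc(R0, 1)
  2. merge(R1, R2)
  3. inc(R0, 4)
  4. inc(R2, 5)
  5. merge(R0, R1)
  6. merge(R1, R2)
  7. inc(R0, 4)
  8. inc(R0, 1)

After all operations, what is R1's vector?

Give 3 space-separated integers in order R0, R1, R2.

Op 1: inc R0 by 1 -> R0=(1,0,0) value=1
Op 2: merge R1<->R2 -> R1=(0,0,0) R2=(0,0,0)
Op 3: inc R0 by 4 -> R0=(5,0,0) value=5
Op 4: inc R2 by 5 -> R2=(0,0,5) value=5
Op 5: merge R0<->R1 -> R0=(5,0,0) R1=(5,0,0)
Op 6: merge R1<->R2 -> R1=(5,0,5) R2=(5,0,5)
Op 7: inc R0 by 4 -> R0=(9,0,0) value=9
Op 8: inc R0 by 1 -> R0=(10,0,0) value=10

Answer: 5 0 5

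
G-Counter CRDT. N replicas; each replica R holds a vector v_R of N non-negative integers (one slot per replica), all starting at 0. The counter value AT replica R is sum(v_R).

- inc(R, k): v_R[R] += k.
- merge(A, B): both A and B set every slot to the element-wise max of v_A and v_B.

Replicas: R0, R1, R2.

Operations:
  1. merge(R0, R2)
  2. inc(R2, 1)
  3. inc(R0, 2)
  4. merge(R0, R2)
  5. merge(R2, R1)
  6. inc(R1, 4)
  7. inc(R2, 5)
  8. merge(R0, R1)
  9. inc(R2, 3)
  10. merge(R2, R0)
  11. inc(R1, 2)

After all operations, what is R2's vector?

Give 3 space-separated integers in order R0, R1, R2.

Op 1: merge R0<->R2 -> R0=(0,0,0) R2=(0,0,0)
Op 2: inc R2 by 1 -> R2=(0,0,1) value=1
Op 3: inc R0 by 2 -> R0=(2,0,0) value=2
Op 4: merge R0<->R2 -> R0=(2,0,1) R2=(2,0,1)
Op 5: merge R2<->R1 -> R2=(2,0,1) R1=(2,0,1)
Op 6: inc R1 by 4 -> R1=(2,4,1) value=7
Op 7: inc R2 by 5 -> R2=(2,0,6) value=8
Op 8: merge R0<->R1 -> R0=(2,4,1) R1=(2,4,1)
Op 9: inc R2 by 3 -> R2=(2,0,9) value=11
Op 10: merge R2<->R0 -> R2=(2,4,9) R0=(2,4,9)
Op 11: inc R1 by 2 -> R1=(2,6,1) value=9

Answer: 2 4 9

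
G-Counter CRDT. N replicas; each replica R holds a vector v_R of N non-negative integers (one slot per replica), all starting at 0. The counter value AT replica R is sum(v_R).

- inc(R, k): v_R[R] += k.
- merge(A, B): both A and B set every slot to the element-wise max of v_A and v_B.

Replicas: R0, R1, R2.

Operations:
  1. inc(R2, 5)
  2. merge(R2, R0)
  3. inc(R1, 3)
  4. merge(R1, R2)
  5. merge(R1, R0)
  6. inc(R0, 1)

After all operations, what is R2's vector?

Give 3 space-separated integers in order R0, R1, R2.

Answer: 0 3 5

Derivation:
Op 1: inc R2 by 5 -> R2=(0,0,5) value=5
Op 2: merge R2<->R0 -> R2=(0,0,5) R0=(0,0,5)
Op 3: inc R1 by 3 -> R1=(0,3,0) value=3
Op 4: merge R1<->R2 -> R1=(0,3,5) R2=(0,3,5)
Op 5: merge R1<->R0 -> R1=(0,3,5) R0=(0,3,5)
Op 6: inc R0 by 1 -> R0=(1,3,5) value=9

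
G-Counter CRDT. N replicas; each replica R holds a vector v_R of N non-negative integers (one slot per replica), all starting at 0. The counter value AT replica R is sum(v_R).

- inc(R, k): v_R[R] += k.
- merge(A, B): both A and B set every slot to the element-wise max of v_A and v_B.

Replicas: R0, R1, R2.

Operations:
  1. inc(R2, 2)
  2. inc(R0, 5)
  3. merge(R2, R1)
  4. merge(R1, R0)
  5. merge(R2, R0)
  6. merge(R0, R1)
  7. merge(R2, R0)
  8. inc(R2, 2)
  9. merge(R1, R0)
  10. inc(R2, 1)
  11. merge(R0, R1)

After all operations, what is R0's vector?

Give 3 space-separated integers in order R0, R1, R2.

Answer: 5 0 2

Derivation:
Op 1: inc R2 by 2 -> R2=(0,0,2) value=2
Op 2: inc R0 by 5 -> R0=(5,0,0) value=5
Op 3: merge R2<->R1 -> R2=(0,0,2) R1=(0,0,2)
Op 4: merge R1<->R0 -> R1=(5,0,2) R0=(5,0,2)
Op 5: merge R2<->R0 -> R2=(5,0,2) R0=(5,0,2)
Op 6: merge R0<->R1 -> R0=(5,0,2) R1=(5,0,2)
Op 7: merge R2<->R0 -> R2=(5,0,2) R0=(5,0,2)
Op 8: inc R2 by 2 -> R2=(5,0,4) value=9
Op 9: merge R1<->R0 -> R1=(5,0,2) R0=(5,0,2)
Op 10: inc R2 by 1 -> R2=(5,0,5) value=10
Op 11: merge R0<->R1 -> R0=(5,0,2) R1=(5,0,2)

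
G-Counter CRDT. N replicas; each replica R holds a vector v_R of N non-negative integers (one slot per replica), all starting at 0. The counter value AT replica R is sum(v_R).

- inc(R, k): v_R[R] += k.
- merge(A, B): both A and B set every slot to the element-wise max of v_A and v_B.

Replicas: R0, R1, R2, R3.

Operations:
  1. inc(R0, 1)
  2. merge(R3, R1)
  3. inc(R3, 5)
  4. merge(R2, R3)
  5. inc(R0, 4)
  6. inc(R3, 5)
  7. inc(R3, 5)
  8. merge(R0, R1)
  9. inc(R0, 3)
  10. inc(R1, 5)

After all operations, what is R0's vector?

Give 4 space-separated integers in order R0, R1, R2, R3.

Answer: 8 0 0 0

Derivation:
Op 1: inc R0 by 1 -> R0=(1,0,0,0) value=1
Op 2: merge R3<->R1 -> R3=(0,0,0,0) R1=(0,0,0,0)
Op 3: inc R3 by 5 -> R3=(0,0,0,5) value=5
Op 4: merge R2<->R3 -> R2=(0,0,0,5) R3=(0,0,0,5)
Op 5: inc R0 by 4 -> R0=(5,0,0,0) value=5
Op 6: inc R3 by 5 -> R3=(0,0,0,10) value=10
Op 7: inc R3 by 5 -> R3=(0,0,0,15) value=15
Op 8: merge R0<->R1 -> R0=(5,0,0,0) R1=(5,0,0,0)
Op 9: inc R0 by 3 -> R0=(8,0,0,0) value=8
Op 10: inc R1 by 5 -> R1=(5,5,0,0) value=10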